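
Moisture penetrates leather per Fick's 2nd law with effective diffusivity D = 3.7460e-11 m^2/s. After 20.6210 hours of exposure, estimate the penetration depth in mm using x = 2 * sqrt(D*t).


t = 20.6210 hr * 3600 = 74235.6000 s
D * t = 3.7460e-11 * 74235.6000 = 2.7809e-06
x = 2 * sqrt(D*t) = 2 * sqrt(2.7809e-06) = 0.00333519 m = 3.3352 mm


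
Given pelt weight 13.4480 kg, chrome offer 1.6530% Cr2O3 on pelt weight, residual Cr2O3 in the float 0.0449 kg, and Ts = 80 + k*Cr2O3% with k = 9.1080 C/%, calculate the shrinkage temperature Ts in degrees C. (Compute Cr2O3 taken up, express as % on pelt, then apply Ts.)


Offered = pelt * offer_pct / 100 = 13.4480 * 1.6530 / 100 = 0.2223 kg
Uptake = offered - residual = 0.2223 - 0.0449 = 0.1774 kg
Cr2O3% on pelt = uptake / pelt * 100 = 0.1774 / 13.4480 * 100 = 1.3191 %
Ts = 80 + k * Cr2O3% = 80 + 9.1080 * 1.3191 = 92.0146 C


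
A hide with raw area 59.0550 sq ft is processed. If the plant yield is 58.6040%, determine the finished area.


Formula: finished = raw * yield / 100
Substituting: finished = 59.0550 * 58.6040 / 100
Result: 34.6086 sq ft


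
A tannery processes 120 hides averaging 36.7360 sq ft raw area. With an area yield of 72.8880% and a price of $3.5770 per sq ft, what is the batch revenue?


Raw_total = N * avg_area = 120 * 36.7360 = 4408.3200 sq ft
Finished = Raw_total * yield / 100 = 4408.3200 * 72.8880 / 100 = 3213.1363 sq ft
Value = Finished * price = 3213.1363 * 3.5770 = 11493.3885 $


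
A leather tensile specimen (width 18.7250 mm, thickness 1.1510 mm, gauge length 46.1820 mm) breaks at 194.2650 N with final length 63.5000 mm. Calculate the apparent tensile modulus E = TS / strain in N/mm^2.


TS = F / (w * t) = 194.2650 / (18.7250 * 1.1510) = 9.0136 N/mm^2
strain = (Lf - L0) / L0 = (63.5000 - 46.1820) / 46.1820 = 0.3750
E = TS / strain = 9.0136 / 0.3750 = 24.0366 N/mm^2


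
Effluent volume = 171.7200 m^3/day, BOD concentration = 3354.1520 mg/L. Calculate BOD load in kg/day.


Formula: BOD_load = volume * conc / 1000
Substituting: BOD_load = 171.7200 * 3354.1520 / 1000
Result: 575.9750 kg/day


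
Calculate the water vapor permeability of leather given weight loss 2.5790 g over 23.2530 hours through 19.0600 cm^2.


Formula: WVP = loss / (area * time)
Substituting: WVP = 2.5790 / (19.0600 * 23.2530)
Result: 0.00581901 g/(cm^2*hr)


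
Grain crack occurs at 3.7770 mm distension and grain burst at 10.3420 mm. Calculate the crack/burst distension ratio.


Formula: Ratio = crack / burst
Substituting: Ratio = 3.7770 / 10.3420
Result: 0.3652


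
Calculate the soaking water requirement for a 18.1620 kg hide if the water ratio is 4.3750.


Formula: Water = hide_weight * ratio
Substituting: Water = 18.1620 * 4.3750
Result: 79.4587 kg


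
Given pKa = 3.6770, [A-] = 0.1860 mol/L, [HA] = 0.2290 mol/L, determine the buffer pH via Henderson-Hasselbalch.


ratio = [A-] / [HA] = 0.1860 / 0.2290 = 0.8122
log10(ratio) = -0.0903225
pH = pKa + log10(ratio) = 3.6770 - 0.0903225 = 3.5867


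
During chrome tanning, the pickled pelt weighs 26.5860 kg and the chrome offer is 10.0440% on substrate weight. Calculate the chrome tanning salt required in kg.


Formula: Chrome = substrate * pct / 100
Substituting: Chrome = 26.5860 * 10.0440 / 100
Result: 2.6703 kg


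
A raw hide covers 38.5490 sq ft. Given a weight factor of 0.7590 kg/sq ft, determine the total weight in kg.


Formula: Weight = area * weight_per_sqft
Substituting: Weight = 38.5490 * 0.7590
Result: 29.2587 kg


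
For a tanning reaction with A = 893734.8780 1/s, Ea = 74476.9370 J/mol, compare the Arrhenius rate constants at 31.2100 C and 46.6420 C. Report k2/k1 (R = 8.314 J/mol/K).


T1 = 31.2100 + 273.15 = 304.3600 K; T2 = 46.6420 + 273.15 = 319.7920 K
k1 = A * exp(-Ea/(R*T1)) = 893734.8780 * exp(-74476.9370/(8.314*304.3600)) = 1.4754e-07 1/s
k2 = A * exp(-Ea/(R*T2)) = 893734.8780 * exp(-74476.9370/(8.314*319.7920)) = 6.1059e-07 1/s
k2/k1 = 6.1059e-07 / 1.4754e-07 = 4.1383


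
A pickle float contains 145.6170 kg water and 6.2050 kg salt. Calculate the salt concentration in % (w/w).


Formula: Conc = salt / (water + salt) * 100
Substituting: Conc = 6.2050 / (145.6170 + 6.2050) * 100
Result: 4.0870 %


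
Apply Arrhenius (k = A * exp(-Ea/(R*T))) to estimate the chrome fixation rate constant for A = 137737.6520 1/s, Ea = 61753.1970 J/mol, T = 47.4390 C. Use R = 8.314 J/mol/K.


T_K = T_C + 273.15 = 47.4390 + 273.15 = 320.5890 K
exponent = -Ea / (R * T_K) = -61753.1970 / (8.314 * 320.5890) = -23.1687
k = A * exp(exponent) = 137737.6520 * exp(-23.1687) = 1.1941e-05 1/s


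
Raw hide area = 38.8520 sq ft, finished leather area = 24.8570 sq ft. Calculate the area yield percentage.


Formula: Yield = finished / raw * 100
Substituting: Yield = 24.8570 / 38.8520 * 100
Result: 63.9787 %


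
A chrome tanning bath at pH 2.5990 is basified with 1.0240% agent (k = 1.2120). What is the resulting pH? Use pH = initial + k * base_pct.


Formula: pH_final = pH_initial + k * base_pct
Substituting: pH_final = 2.5990 + 1.2120 * 1.0240
Result: 3.8401


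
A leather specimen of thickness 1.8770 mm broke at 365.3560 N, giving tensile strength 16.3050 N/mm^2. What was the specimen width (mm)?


Formula: w = F / (TS * t)
Substituting: w = 365.3560 / (16.3050 * 1.8770)
Result: 11.9380 mm


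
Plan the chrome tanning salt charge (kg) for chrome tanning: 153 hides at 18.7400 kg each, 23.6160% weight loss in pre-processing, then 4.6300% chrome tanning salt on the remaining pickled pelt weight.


Total_raw = N * avg_wt = 153 * 18.7400 = 2867.2200 kg
Substrate = Total_raw * (1 - loss/100) = 2867.2200 * (1 - 23.6160/100) = 2190.0973 kg
Chrome = Substrate * pct / 100 = 2190.0973 * 4.6300 / 100 = 101.4015 kg


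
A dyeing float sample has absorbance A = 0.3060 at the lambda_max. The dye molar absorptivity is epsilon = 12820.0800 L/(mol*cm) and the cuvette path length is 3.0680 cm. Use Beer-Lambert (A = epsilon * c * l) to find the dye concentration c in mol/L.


Formula: c = A / (epsilon * l)
Substituting: c = 0.3060 / (12820.0800 * 3.0680)
Result: 7.7799e-06 mol/L


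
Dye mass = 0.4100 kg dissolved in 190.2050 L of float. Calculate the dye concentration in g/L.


Formula: Conc = dye_mass(kg) / volume(L) * 1000
Substituting: Conc = 0.4100 / 190.2050 * 1000
Result: 2.1556 g/L


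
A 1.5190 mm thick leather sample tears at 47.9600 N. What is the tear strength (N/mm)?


Formula: Tear strength = force / thickness
Substituting: Tear strength = 47.9600 / 1.5190
Result: 31.5734 N/mm


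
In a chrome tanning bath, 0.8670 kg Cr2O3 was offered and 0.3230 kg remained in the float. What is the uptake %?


Formula: Uptake = (offered - residual) / offered * 100
Substituting: Uptake = (0.8670 - 0.3230) / 0.8670 * 100
Result: 62.7451 %


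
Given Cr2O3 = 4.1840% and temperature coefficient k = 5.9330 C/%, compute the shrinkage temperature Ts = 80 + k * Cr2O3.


Formula: Ts = 80 + k * Cr2O3
Substituting: Ts = 80 + 5.9330 * 4.1840
Result: 104.8237 C


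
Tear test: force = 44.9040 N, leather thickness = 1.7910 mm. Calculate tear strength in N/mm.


Formula: Tear strength = force / thickness
Substituting: Tear strength = 44.9040 / 1.7910
Result: 25.0720 N/mm


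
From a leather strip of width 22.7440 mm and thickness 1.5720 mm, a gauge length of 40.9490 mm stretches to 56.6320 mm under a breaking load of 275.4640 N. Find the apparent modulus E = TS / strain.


TS = F / (w * t) = 275.4640 / (22.7440 * 1.5720) = 7.7045 N/mm^2
strain = (Lf - L0) / L0 = (56.6320 - 40.9490) / 40.9490 = 0.3830
E = TS / strain = 7.7045 / 0.3830 = 20.1168 N/mm^2


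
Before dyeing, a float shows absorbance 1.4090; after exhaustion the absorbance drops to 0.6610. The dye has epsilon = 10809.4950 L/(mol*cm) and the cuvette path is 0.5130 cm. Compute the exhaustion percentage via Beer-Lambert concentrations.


c_initial = A_i / (epsilon * l) = 1.4090 / (10809.4950 * 0.5130) = 2.5409e-04 mol/L
c_final = A_f / (epsilon * l) = 0.6610 / (10809.4950 * 0.5130) = 1.1920e-04 mol/L
Exhaustion = (c_initial - c_final) / c_initial * 100 = (2.5409e-04 - 1.1920e-04) / 2.5409e-04 * 100 = 53.0873 %


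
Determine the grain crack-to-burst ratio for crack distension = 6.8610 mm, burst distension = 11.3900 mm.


Formula: Ratio = crack / burst
Substituting: Ratio = 6.8610 / 11.3900
Result: 0.6024


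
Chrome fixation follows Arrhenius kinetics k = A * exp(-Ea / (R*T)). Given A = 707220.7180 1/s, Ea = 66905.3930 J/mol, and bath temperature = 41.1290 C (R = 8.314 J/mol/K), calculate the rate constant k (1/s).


T_K = T_C + 273.15 = 41.1290 + 273.15 = 314.2790 K
exponent = -Ea / (R * T_K) = -66905.3930 / (8.314 * 314.2790) = -25.6056
k = A * exp(exponent) = 707220.7180 * exp(-25.6056) = 5.3600e-06 1/s


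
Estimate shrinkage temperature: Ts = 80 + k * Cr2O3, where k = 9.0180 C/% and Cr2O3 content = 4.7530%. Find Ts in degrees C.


Formula: Ts = 80 + k * Cr2O3
Substituting: Ts = 80 + 9.0180 * 4.7530
Result: 122.8626 C


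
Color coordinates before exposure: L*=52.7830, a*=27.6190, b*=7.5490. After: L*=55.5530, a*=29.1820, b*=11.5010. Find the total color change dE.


dL = 2.7700, da = 1.5630, db = 3.9520
dE = sqrt(2.7700^2 + 1.5630^2 + 3.9520^2) = 5.0729


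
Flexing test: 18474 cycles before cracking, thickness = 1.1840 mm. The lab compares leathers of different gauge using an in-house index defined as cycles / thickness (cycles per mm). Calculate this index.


Formula: Index = cycles / thickness
Substituting: Index = 18474 / 1.1840
Result: 15603.0405 cycles/mm


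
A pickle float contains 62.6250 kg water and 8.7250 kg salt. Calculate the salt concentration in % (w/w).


Formula: Conc = salt / (water + salt) * 100
Substituting: Conc = 8.7250 / (62.6250 + 8.7250) * 100
Result: 12.2285 %


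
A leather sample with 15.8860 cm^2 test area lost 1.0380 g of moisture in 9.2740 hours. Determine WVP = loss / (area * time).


Formula: WVP = loss / (area * time)
Substituting: WVP = 1.0380 / (15.8860 * 9.2740)
Result: 0.00704556 g/(cm^2*hr)


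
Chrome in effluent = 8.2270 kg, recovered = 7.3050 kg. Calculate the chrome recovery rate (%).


Formula: Recovery = recovered / input * 100
Substituting: Recovery = 7.3050 / 8.2270 * 100
Result: 88.7930 %


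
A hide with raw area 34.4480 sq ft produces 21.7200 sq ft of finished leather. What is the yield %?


Formula: Yield = finished / raw * 100
Substituting: Yield = 21.7200 / 34.4480 * 100
Result: 63.0516 %


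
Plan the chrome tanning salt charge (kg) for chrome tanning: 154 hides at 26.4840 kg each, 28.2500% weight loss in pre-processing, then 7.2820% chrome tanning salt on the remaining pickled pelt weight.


Total_raw = N * avg_wt = 154 * 26.4840 = 4078.5360 kg
Substrate = Total_raw * (1 - loss/100) = 4078.5360 * (1 - 28.2500/100) = 2926.3496 kg
Chrome = Substrate * pct / 100 = 2926.3496 * 7.2820 / 100 = 213.0968 kg


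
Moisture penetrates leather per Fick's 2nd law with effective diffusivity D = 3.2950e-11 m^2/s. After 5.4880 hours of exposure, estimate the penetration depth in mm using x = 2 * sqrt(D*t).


t = 5.4880 hr * 3600 = 19756.8000 s
D * t = 3.2950e-11 * 19756.8000 = 6.5099e-07
x = 2 * sqrt(D*t) = 2 * sqrt(6.5099e-07) = 0.00161367 m = 1.6137 mm


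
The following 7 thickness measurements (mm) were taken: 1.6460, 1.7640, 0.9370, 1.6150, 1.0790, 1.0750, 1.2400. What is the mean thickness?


Formula: Average = sum / n
Substituting: Average = 9.3560 / 7
Result: 1.3366 mm


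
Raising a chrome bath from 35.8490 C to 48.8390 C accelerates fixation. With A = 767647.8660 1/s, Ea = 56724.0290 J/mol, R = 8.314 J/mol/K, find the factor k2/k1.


T1 = 35.8490 + 273.15 = 308.9990 K; T2 = 48.8390 + 273.15 = 321.9890 K
k1 = A * exp(-Ea/(R*T1)) = 767647.8660 * exp(-56724.0290/(8.314*308.9990)) = 1.9766e-04 1/s
k2 = A * exp(-Ea/(R*T2)) = 767647.8660 * exp(-56724.0290/(8.314*321.9890)) = 4.8170e-04 1/s
k2/k1 = 4.8170e-04 / 1.9766e-04 = 2.4370


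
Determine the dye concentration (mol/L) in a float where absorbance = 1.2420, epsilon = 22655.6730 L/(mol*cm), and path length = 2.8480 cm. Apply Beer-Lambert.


Formula: c = A / (epsilon * l)
Substituting: c = 1.2420 / (22655.6730 * 2.8480)
Result: 1.9249e-05 mol/L


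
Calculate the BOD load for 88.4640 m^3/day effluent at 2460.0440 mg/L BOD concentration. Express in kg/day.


Formula: BOD_load = volume * conc / 1000
Substituting: BOD_load = 88.4640 * 2460.0440 / 1000
Result: 217.6253 kg/day


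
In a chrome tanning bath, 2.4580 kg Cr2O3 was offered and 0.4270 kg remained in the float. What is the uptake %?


Formula: Uptake = (offered - residual) / offered * 100
Substituting: Uptake = (2.4580 - 0.4270) / 2.4580 * 100
Result: 82.6282 %


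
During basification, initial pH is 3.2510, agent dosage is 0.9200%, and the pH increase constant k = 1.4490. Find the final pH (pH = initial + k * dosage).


Formula: pH_final = pH_initial + k * base_pct
Substituting: pH_final = 3.2510 + 1.4490 * 0.9200
Result: 4.5841


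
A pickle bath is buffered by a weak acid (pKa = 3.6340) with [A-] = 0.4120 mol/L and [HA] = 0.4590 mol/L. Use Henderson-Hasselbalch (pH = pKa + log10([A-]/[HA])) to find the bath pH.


ratio = [A-] / [HA] = 0.4120 / 0.4590 = 0.8976
log10(ratio) = -0.0469155
pH = pKa + log10(ratio) = 3.6340 - 0.0469155 = 3.5871


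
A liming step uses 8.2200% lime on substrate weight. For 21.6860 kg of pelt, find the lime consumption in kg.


Formula: Lime = substrate * pct / 100
Substituting: Lime = 21.6860 * 8.2200 / 100
Result: 1.7826 kg


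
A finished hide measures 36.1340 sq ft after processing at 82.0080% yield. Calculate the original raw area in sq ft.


Formula: raw = finished * 100 / yield
Substituting: raw = 36.1340 * 100 / 82.0080
Result: 44.0616 sq ft


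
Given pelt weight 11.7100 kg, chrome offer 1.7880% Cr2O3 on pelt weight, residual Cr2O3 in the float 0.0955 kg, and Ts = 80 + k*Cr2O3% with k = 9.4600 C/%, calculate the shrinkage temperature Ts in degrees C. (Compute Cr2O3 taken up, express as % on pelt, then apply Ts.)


Offered = pelt * offer_pct / 100 = 11.7100 * 1.7880 / 100 = 0.2094 kg
Uptake = offered - residual = 0.2094 - 0.0955 = 0.1139 kg
Cr2O3% on pelt = uptake / pelt * 100 = 0.1139 / 11.7100 * 100 = 0.9725 %
Ts = 80 + k * Cr2O3% = 80 + 9.4600 * 0.9725 = 89.1995 C


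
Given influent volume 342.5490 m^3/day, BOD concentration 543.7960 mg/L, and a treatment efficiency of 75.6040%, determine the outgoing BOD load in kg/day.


Load_in = volume * conc / 1000 = 342.5490 * 543.7960 / 1000 = 186.2768 kg/day
Removed = Load_in * eff / 100 = 186.2768 * 75.6040 / 100 = 140.8327 kg/day
Load_out = Load_in - Removed = 186.2768 - 140.8327 = 45.4441 kg/day


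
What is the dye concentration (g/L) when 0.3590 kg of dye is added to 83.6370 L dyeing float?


Formula: Conc = dye_mass(kg) / volume(L) * 1000
Substituting: Conc = 0.3590 / 83.6370 * 1000
Result: 4.2924 g/L


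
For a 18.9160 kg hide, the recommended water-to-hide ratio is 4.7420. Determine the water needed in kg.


Formula: Water = hide_weight * ratio
Substituting: Water = 18.9160 * 4.7420
Result: 89.6997 kg


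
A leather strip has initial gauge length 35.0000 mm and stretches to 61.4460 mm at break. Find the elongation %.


Formula: Elongation = (Lf - L0) / L0 * 100
Substituting: Elongation = (61.4460 - 35.0000) / 35.0000 * 100
Result: 75.5600 %


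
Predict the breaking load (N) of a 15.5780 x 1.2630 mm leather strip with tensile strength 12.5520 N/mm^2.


Formula: F = TS * w * t
Substituting: F = 12.5520 * 15.5780 * 1.2630
Result: 246.9608 N


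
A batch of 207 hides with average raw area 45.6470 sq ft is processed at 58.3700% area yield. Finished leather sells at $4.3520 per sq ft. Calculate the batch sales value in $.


Raw_total = N * avg_area = 207 * 45.6470 = 9448.9290 sq ft
Finished = Raw_total * yield / 100 = 9448.9290 * 58.3700 / 100 = 5515.3399 sq ft
Value = Finished * price = 5515.3399 * 4.3520 = 24002.7591 $


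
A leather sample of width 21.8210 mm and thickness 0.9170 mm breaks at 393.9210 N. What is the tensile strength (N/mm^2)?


Formula: TS = force / (width * thickness)
Substituting: TS = 393.9210 / (21.8210 * 0.9170)
Result: 19.6863 N/mm^2


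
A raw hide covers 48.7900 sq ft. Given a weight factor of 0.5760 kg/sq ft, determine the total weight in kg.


Formula: Weight = area * weight_per_sqft
Substituting: Weight = 48.7900 * 0.5760
Result: 28.1030 kg


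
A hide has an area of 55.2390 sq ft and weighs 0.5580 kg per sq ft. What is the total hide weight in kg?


Formula: Weight = area * weight_per_sqft
Substituting: Weight = 55.2390 * 0.5580
Result: 30.8234 kg


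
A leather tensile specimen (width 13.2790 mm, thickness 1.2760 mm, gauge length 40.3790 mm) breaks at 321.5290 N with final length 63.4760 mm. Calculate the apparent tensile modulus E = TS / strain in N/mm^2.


TS = F / (w * t) = 321.5290 / (13.2790 * 1.2760) = 18.9760 N/mm^2
strain = (Lf - L0) / L0 = (63.4760 - 40.3790) / 40.3790 = 0.5720
E = TS / strain = 18.9760 / 0.5720 = 33.1745 N/mm^2


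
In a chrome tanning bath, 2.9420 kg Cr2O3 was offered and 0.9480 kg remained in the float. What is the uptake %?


Formula: Uptake = (offered - residual) / offered * 100
Substituting: Uptake = (2.9420 - 0.9480) / 2.9420 * 100
Result: 67.7770 %


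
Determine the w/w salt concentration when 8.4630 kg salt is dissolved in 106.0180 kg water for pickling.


Formula: Conc = salt / (water + salt) * 100
Substituting: Conc = 8.4630 / (106.0180 + 8.4630) * 100
Result: 7.3925 %


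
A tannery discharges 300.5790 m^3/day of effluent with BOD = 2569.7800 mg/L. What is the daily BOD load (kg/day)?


Formula: BOD_load = volume * conc / 1000
Substituting: BOD_load = 300.5790 * 2569.7800 / 1000
Result: 772.4219 kg/day


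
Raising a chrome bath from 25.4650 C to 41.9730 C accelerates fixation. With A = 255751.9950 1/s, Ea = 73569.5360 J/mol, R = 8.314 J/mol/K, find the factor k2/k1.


T1 = 25.4650 + 273.15 = 298.6150 K; T2 = 41.9730 + 273.15 = 315.1230 K
k1 = A * exp(-Ea/(R*T1)) = 255751.9950 * exp(-73569.5360/(8.314*298.6150)) = 3.4542e-08 1/s
k2 = A * exp(-Ea/(R*T2)) = 255751.9950 * exp(-73569.5360/(8.314*315.1230)) = 1.6313e-07 1/s
k2/k1 = 1.6313e-07 / 3.4542e-08 = 4.7226


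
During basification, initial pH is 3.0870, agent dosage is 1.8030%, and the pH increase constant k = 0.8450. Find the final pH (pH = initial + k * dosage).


Formula: pH_final = pH_initial + k * base_pct
Substituting: pH_final = 3.0870 + 0.8450 * 1.8030
Result: 4.6105


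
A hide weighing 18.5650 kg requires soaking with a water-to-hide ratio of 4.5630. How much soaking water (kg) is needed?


Formula: Water = hide_weight * ratio
Substituting: Water = 18.5650 * 4.5630
Result: 84.7121 kg


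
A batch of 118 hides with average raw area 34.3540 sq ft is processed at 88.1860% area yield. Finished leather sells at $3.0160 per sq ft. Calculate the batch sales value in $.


Raw_total = N * avg_area = 118 * 34.3540 = 4053.7720 sq ft
Finished = Raw_total * yield / 100 = 4053.7720 * 88.1860 / 100 = 3574.8594 sq ft
Value = Finished * price = 3574.8594 * 3.0160 = 10781.7759 $


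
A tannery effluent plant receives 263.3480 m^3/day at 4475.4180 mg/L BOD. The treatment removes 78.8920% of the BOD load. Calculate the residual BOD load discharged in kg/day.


Load_in = volume * conc / 1000 = 263.3480 * 4475.4180 / 1000 = 1178.5924 kg/day
Removed = Load_in * eff / 100 = 1178.5924 * 78.8920 / 100 = 929.8151 kg/day
Load_out = Load_in - Removed = 1178.5924 - 929.8151 = 248.7773 kg/day


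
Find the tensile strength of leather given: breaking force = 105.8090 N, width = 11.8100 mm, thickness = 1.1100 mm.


Formula: TS = force / (width * thickness)
Substituting: TS = 105.8090 / (11.8100 * 1.1100)
Result: 8.0714 N/mm^2


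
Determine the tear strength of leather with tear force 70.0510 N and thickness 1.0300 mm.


Formula: Tear strength = force / thickness
Substituting: Tear strength = 70.0510 / 1.0300
Result: 68.0107 N/mm


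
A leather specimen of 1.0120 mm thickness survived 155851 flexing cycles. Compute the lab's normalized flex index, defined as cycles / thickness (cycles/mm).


Formula: Index = cycles / thickness
Substituting: Index = 155851 / 1.0120
Result: 154002.9644 cycles/mm


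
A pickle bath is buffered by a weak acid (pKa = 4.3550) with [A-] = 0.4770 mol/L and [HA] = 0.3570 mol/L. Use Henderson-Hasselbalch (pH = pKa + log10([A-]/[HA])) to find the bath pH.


ratio = [A-] / [HA] = 0.4770 / 0.3570 = 1.3361
log10(ratio) = 0.1259
pH = pKa + log10(ratio) = 4.3550 + 0.1259 = 4.4809


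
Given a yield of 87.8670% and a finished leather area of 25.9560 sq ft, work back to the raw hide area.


Formula: raw = finished * 100 / yield
Substituting: raw = 25.9560 * 100 / 87.8670
Result: 29.5401 sq ft


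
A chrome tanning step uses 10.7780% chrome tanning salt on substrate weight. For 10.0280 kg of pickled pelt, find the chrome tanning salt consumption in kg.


Formula: Chrome = substrate * pct / 100
Substituting: Chrome = 10.0280 * 10.7780 / 100
Result: 1.0808 kg


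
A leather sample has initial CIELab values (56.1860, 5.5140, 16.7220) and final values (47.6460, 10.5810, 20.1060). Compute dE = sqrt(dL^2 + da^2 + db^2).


dL = -8.5400, da = 5.0670, db = 3.3840
dE = sqrt((-8.5400)^2 + 5.0670^2 + 3.3840^2) = 10.4908


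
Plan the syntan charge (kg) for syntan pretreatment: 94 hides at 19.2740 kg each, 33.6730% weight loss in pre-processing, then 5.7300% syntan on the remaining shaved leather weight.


Total_raw = N * avg_wt = 94 * 19.2740 = 1811.7560 kg
Substrate = Total_raw * (1 - loss/100) = 1811.7560 * (1 - 33.6730/100) = 1201.6834 kg
Syntan = Substrate * pct / 100 = 1201.6834 * 5.7300 / 100 = 68.8565 kg


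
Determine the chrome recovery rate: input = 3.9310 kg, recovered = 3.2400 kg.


Formula: Recovery = recovered / input * 100
Substituting: Recovery = 3.2400 / 3.9310 * 100
Result: 82.4218 %


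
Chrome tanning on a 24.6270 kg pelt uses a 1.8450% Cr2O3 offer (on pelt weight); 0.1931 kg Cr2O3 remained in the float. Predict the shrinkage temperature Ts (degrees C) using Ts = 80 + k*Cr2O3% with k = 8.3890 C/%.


Offered = pelt * offer_pct / 100 = 24.6270 * 1.8450 / 100 = 0.4544 kg
Uptake = offered - residual = 0.4544 - 0.1931 = 0.2613 kg
Cr2O3% on pelt = uptake / pelt * 100 = 0.2613 / 24.6270 * 100 = 1.0609 %
Ts = 80 + k * Cr2O3% = 80 + 8.3890 * 1.0609 = 88.8999 C


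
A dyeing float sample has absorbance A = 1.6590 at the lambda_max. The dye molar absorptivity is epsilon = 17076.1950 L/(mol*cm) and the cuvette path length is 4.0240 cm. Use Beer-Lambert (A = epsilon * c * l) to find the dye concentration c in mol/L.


Formula: c = A / (epsilon * l)
Substituting: c = 1.6590 / (17076.1950 * 4.0240)
Result: 2.4143e-05 mol/L


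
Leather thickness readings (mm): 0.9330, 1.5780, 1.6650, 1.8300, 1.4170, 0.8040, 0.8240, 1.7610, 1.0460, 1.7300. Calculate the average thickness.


Formula: Average = sum / n
Substituting: Average = 13.5880 / 10
Result: 1.3588 mm


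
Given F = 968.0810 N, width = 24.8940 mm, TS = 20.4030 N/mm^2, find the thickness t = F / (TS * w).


Formula: t = F / (TS * w)
Substituting: t = 968.0810 / (20.4030 * 24.8940)
Result: 1.9060 mm


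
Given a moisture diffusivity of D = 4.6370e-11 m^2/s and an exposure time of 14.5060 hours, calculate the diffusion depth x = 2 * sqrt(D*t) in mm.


t = 14.5060 hr * 3600 = 52221.6000 s
D * t = 4.6370e-11 * 52221.6000 = 2.4215e-06
x = 2 * sqrt(D*t) = 2 * sqrt(2.4215e-06) = 0.00311224 m = 3.1122 mm


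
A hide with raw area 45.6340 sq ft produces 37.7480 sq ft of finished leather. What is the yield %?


Formula: Yield = finished / raw * 100
Substituting: Yield = 37.7480 / 45.6340 * 100
Result: 82.7190 %


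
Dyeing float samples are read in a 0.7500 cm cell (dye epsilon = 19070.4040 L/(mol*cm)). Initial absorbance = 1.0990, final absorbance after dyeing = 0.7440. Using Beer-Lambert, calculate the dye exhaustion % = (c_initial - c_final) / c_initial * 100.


c_initial = A_i / (epsilon * l) = 1.0990 / (19070.4040 * 0.7500) = 7.6838e-05 mol/L
c_final = A_f / (epsilon * l) = 0.7440 / (19070.4040 * 0.7500) = 5.2018e-05 mol/L
Exhaustion = (c_initial - c_final) / c_initial * 100 = (7.6838e-05 - 5.2018e-05) / 7.6838e-05 * 100 = 32.3021 %


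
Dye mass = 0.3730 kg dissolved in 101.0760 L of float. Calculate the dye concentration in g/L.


Formula: Conc = dye_mass(kg) / volume(L) * 1000
Substituting: Conc = 0.3730 / 101.0760 * 1000
Result: 3.6903 g/L


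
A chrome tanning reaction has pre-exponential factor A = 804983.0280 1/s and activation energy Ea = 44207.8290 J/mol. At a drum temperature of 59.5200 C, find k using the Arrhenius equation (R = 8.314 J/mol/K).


T_K = T_C + 273.15 = 59.5200 + 273.15 = 332.6700 K
exponent = -Ea / (R * T_K) = -44207.8290 / (8.314 * 332.6700) = -15.9836
k = A * exp(exponent) = 804983.0280 * exp(-15.9836) = 0.0920837 1/s


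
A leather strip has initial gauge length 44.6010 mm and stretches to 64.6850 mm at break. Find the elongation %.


Formula: Elongation = (Lf - L0) / L0 * 100
Substituting: Elongation = (64.6850 - 44.6010) / 44.6010 * 100
Result: 45.0304 %


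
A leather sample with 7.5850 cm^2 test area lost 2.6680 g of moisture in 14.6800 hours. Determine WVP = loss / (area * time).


Formula: WVP = loss / (area * time)
Substituting: WVP = 2.6680 / (7.5850 * 14.6800)
Result: 0.023961 g/(cm^2*hr)


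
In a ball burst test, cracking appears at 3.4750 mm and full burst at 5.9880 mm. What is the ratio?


Formula: Ratio = crack / burst
Substituting: Ratio = 3.4750 / 5.9880
Result: 0.5803


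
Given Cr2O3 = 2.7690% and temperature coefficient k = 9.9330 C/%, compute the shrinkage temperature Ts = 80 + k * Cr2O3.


Formula: Ts = 80 + k * Cr2O3
Substituting: Ts = 80 + 9.9330 * 2.7690
Result: 107.5045 C


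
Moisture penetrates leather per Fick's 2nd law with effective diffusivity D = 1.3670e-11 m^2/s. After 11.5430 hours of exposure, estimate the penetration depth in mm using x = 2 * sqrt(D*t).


t = 11.5430 hr * 3600 = 41554.8000 s
D * t = 1.3670e-11 * 41554.8000 = 5.6805e-07
x = 2 * sqrt(D*t) = 2 * sqrt(5.6805e-07) = 0.00150739 m = 1.5074 mm


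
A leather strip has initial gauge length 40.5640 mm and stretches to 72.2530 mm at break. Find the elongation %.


Formula: Elongation = (Lf - L0) / L0 * 100
Substituting: Elongation = (72.2530 - 40.5640) / 40.5640 * 100
Result: 78.1210 %


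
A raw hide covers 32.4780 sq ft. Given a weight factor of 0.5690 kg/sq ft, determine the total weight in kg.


Formula: Weight = area * weight_per_sqft
Substituting: Weight = 32.4780 * 0.5690
Result: 18.4800 kg


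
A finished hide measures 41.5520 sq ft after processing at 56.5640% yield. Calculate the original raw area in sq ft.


Formula: raw = finished * 100 / yield
Substituting: raw = 41.5520 * 100 / 56.5640
Result: 73.4602 sq ft


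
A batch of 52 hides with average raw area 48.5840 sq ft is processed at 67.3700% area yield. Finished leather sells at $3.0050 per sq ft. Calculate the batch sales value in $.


Raw_total = N * avg_area = 52 * 48.5840 = 2526.3680 sq ft
Finished = Raw_total * yield / 100 = 2526.3680 * 67.3700 / 100 = 1702.0141 sq ft
Value = Finished * price = 1702.0141 * 3.0050 = 5114.5524 $


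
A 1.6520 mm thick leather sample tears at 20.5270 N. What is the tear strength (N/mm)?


Formula: Tear strength = force / thickness
Substituting: Tear strength = 20.5270 / 1.6520
Result: 12.4255 N/mm


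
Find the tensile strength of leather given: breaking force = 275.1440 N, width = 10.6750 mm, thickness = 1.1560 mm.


Formula: TS = force / (width * thickness)
Substituting: TS = 275.1440 / (10.6750 * 1.1560)
Result: 22.2964 N/mm^2


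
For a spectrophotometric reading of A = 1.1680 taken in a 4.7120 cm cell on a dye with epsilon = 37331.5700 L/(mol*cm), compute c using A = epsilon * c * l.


Formula: c = A / (epsilon * l)
Substituting: c = 1.1680 / (37331.5700 * 4.7120)
Result: 6.6399e-06 mol/L


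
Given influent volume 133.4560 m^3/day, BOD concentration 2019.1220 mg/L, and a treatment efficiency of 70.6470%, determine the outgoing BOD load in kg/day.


Load_in = volume * conc / 1000 = 133.4560 * 2019.1220 / 1000 = 269.4639 kg/day
Removed = Load_in * eff / 100 = 269.4639 * 70.6470 / 100 = 190.3682 kg/day
Load_out = Load_in - Removed = 269.4639 - 190.3682 = 79.0958 kg/day


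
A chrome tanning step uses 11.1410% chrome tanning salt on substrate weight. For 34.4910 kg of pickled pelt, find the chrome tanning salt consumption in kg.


Formula: Chrome = substrate * pct / 100
Substituting: Chrome = 34.4910 * 11.1410 / 100
Result: 3.8426 kg


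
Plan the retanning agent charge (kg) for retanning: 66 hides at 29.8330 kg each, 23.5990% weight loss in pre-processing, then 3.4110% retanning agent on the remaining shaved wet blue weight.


Total_raw = N * avg_wt = 66 * 29.8330 = 1968.9780 kg
Substrate = Total_raw * (1 - loss/100) = 1968.9780 * (1 - 23.5990/100) = 1504.3189 kg
Retan = Substrate * pct / 100 = 1504.3189 * 3.4110 / 100 = 51.3123 kg


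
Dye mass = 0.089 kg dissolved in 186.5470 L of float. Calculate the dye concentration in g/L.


Formula: Conc = dye_mass(kg) / volume(L) * 1000
Substituting: Conc = 0.089 / 186.5470 * 1000
Result: 0.4771 g/L


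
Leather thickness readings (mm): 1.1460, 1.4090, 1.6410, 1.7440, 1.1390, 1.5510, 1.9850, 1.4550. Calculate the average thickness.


Formula: Average = sum / n
Substituting: Average = 12.0700 / 8
Result: 1.5088 mm


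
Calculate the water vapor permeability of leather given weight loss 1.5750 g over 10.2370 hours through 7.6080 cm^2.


Formula: WVP = loss / (area * time)
Substituting: WVP = 1.5750 / (7.6080 * 10.2370)
Result: 0.0202226 g/(cm^2*hr)


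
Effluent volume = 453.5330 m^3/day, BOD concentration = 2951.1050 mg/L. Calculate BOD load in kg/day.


Formula: BOD_load = volume * conc / 1000
Substituting: BOD_load = 453.5330 * 2951.1050 / 1000
Result: 1338.4235 kg/day


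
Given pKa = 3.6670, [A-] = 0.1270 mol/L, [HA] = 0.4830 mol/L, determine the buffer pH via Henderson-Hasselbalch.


ratio = [A-] / [HA] = 0.1270 / 0.4830 = 0.2629
log10(ratio) = -0.5801
pH = pKa + log10(ratio) = 3.6670 - 0.5801 = 3.0869


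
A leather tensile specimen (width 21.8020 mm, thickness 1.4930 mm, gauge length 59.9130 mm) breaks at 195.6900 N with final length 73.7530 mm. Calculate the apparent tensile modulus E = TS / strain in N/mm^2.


TS = F / (w * t) = 195.6900 / (21.8020 * 1.4930) = 6.0119 N/mm^2
strain = (Lf - L0) / L0 = (73.7530 - 59.9130) / 59.9130 = 0.2310
E = TS / strain = 6.0119 / 0.2310 = 26.0254 N/mm^2


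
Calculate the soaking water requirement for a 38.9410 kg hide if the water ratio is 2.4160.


Formula: Water = hide_weight * ratio
Substituting: Water = 38.9410 * 2.4160
Result: 94.0815 kg


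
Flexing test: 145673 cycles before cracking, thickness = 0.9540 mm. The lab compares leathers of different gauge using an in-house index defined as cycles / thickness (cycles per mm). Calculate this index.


Formula: Index = cycles / thickness
Substituting: Index = 145673 / 0.9540
Result: 152697.0650 cycles/mm


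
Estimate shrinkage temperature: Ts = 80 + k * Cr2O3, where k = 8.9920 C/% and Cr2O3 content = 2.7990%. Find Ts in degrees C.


Formula: Ts = 80 + k * Cr2O3
Substituting: Ts = 80 + 8.9920 * 2.7990
Result: 105.1686 C


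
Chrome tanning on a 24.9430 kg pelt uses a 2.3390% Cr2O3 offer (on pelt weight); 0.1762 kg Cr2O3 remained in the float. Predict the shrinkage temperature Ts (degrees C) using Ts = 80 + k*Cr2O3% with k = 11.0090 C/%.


Offered = pelt * offer_pct / 100 = 24.9430 * 2.3390 / 100 = 0.5834 kg
Uptake = offered - residual = 0.5834 - 0.1762 = 0.4072 kg
Cr2O3% on pelt = uptake / pelt * 100 = 0.4072 / 24.9430 * 100 = 1.6326 %
Ts = 80 + k * Cr2O3% = 80 + 11.0090 * 1.6326 = 97.9732 C


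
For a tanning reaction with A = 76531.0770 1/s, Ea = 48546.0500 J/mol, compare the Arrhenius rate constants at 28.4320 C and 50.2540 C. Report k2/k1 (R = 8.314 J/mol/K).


T1 = 28.4320 + 273.15 = 301.5820 K; T2 = 50.2540 + 273.15 = 323.4040 K
k1 = A * exp(-Ea/(R*T1)) = 76531.0770 * exp(-48546.0500/(8.314*301.5820)) = 2.9871e-04 1/s
k2 = A * exp(-Ea/(R*T2)) = 76531.0770 * exp(-48546.0500/(8.314*323.4040)) = 0.00110315 1/s
k2/k1 = 0.00110315 / 2.9871e-04 = 3.6930


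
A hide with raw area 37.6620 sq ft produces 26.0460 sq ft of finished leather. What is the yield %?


Formula: Yield = finished / raw * 100
Substituting: Yield = 26.0460 / 37.6620 * 100
Result: 69.1572 %


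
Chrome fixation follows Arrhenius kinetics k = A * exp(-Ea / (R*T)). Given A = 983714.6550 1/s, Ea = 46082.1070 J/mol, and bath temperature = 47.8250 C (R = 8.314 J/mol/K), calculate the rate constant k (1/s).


T_K = T_C + 273.15 = 47.8250 + 273.15 = 320.9750 K
exponent = -Ea / (R * T_K) = -46082.1070 / (8.314 * 320.9750) = -17.2684
k = A * exp(exponent) = 983714.6550 * exp(-17.2684) = 0.0311398 1/s


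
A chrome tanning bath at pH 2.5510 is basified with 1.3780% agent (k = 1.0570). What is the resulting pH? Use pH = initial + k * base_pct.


Formula: pH_final = pH_initial + k * base_pct
Substituting: pH_final = 2.5510 + 1.0570 * 1.3780
Result: 4.0075


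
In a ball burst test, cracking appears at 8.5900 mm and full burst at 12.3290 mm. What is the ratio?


Formula: Ratio = crack / burst
Substituting: Ratio = 8.5900 / 12.3290
Result: 0.6967


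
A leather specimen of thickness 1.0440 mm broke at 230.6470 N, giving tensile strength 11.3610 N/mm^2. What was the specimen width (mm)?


Formula: w = F / (TS * t)
Substituting: w = 230.6470 / (11.3610 * 1.0440)
Result: 19.4460 mm


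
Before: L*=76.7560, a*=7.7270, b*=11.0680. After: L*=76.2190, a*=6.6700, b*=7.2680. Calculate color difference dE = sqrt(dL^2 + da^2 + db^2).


dL = -0.5370, da = -1.0570, db = -3.8000
dE = sqrt((-0.5370)^2 + (-1.0570)^2 + (-3.8000)^2) = 3.9807


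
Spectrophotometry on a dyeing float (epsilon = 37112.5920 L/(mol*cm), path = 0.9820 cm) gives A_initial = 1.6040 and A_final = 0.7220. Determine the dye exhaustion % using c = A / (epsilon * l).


c_initial = A_i / (epsilon * l) = 1.6040 / (37112.5920 * 0.9820) = 4.4012e-05 mol/L
c_final = A_f / (epsilon * l) = 0.7220 / (37112.5920 * 0.9820) = 1.9811e-05 mol/L
Exhaustion = (c_initial - c_final) / c_initial * 100 = (4.4012e-05 - 1.9811e-05) / 4.4012e-05 * 100 = 54.9875 %


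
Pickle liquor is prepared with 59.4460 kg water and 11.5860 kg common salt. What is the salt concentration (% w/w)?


Formula: Conc = salt / (water + salt) * 100
Substituting: Conc = 11.5860 / (59.4460 + 11.5860) * 100
Result: 16.3110 %


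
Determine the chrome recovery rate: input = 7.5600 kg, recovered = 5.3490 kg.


Formula: Recovery = recovered / input * 100
Substituting: Recovery = 5.3490 / 7.5600 * 100
Result: 70.7540 %


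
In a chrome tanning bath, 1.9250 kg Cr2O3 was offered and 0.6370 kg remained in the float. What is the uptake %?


Formula: Uptake = (offered - residual) / offered * 100
Substituting: Uptake = (1.9250 - 0.6370) / 1.9250 * 100
Result: 66.9091 %


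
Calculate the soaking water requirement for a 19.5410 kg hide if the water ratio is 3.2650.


Formula: Water = hide_weight * ratio
Substituting: Water = 19.5410 * 3.2650
Result: 63.8014 kg


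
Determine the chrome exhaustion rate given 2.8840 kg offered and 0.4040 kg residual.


Formula: Uptake = (offered - residual) / offered * 100
Substituting: Uptake = (2.8840 - 0.4040) / 2.8840 * 100
Result: 85.9917 %


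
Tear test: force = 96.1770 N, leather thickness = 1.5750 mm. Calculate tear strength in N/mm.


Formula: Tear strength = force / thickness
Substituting: Tear strength = 96.1770 / 1.5750
Result: 61.0648 N/mm


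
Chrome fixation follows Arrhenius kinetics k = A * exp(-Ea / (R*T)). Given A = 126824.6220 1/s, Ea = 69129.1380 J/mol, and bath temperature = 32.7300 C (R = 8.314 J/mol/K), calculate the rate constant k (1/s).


T_K = T_C + 273.15 = 32.7300 + 273.15 = 305.8800 K
exponent = -Ea / (R * T_K) = -69129.1380 / (8.314 * 305.8800) = -27.1832
k = A * exp(exponent) = 126824.6220 * exp(-27.1832) = 1.9847e-07 1/s


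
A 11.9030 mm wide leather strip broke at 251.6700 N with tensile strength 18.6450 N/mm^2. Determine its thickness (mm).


Formula: t = F / (TS * w)
Substituting: t = 251.6700 / (18.6450 * 11.9030)
Result: 1.1340 mm


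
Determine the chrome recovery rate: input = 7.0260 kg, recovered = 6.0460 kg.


Formula: Recovery = recovered / input * 100
Substituting: Recovery = 6.0460 / 7.0260 * 100
Result: 86.0518 %


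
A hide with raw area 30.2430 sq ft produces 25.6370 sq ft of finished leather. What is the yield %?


Formula: Yield = finished / raw * 100
Substituting: Yield = 25.6370 / 30.2430 * 100
Result: 84.7700 %


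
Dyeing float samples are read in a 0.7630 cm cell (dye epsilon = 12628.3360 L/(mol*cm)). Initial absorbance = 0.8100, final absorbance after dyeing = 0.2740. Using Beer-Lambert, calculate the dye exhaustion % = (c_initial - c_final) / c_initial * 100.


c_initial = A_i / (epsilon * l) = 0.8100 / (12628.3360 * 0.7630) = 8.4065e-05 mol/L
c_final = A_f / (epsilon * l) = 0.2740 / (12628.3360 * 0.7630) = 2.8437e-05 mol/L
Exhaustion = (c_initial - c_final) / c_initial * 100 = (8.4065e-05 - 2.8437e-05) / 8.4065e-05 * 100 = 66.1728 %


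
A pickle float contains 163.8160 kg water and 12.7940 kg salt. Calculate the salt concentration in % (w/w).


Formula: Conc = salt / (water + salt) * 100
Substituting: Conc = 12.7940 / (163.8160 + 12.7940) * 100
Result: 7.2442 %


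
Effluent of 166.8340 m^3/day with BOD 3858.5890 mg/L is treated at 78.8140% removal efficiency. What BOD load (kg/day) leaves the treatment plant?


Load_in = volume * conc / 1000 = 166.8340 * 3858.5890 / 1000 = 643.7438 kg/day
Removed = Load_in * eff / 100 = 643.7438 * 78.8140 / 100 = 507.3603 kg/day
Load_out = Load_in - Removed = 643.7438 - 507.3603 = 136.3836 kg/day


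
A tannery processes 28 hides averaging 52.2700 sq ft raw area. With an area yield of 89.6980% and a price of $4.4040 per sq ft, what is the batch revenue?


Raw_total = N * avg_area = 28 * 52.2700 = 1463.5600 sq ft
Finished = Raw_total * yield / 100 = 1463.5600 * 89.6980 / 100 = 1312.7840 sq ft
Value = Finished * price = 1312.7840 * 4.4040 = 5781.5010 $


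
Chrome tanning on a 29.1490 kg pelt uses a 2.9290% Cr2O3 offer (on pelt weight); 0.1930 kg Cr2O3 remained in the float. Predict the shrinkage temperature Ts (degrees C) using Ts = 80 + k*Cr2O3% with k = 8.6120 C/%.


Offered = pelt * offer_pct / 100 = 29.1490 * 2.9290 / 100 = 0.8538 kg
Uptake = offered - residual = 0.8538 - 0.1930 = 0.6608 kg
Cr2O3% on pelt = uptake / pelt * 100 = 0.6608 / 29.1490 * 100 = 2.2669 %
Ts = 80 + k * Cr2O3% = 80 + 8.6120 * 2.2669 = 99.5224 C


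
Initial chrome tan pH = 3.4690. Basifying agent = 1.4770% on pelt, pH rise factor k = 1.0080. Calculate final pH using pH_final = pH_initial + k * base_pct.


Formula: pH_final = pH_initial + k * base_pct
Substituting: pH_final = 3.4690 + 1.0080 * 1.4770
Result: 4.9578


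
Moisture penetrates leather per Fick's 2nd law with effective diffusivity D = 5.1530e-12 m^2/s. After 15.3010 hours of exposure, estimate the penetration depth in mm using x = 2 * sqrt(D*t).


t = 15.3010 hr * 3600 = 55083.6000 s
D * t = 5.1530e-12 * 55083.6000 = 2.8385e-07
x = 2 * sqrt(D*t) = 2 * sqrt(2.8385e-07) = 0.00106554 m = 1.0655 mm


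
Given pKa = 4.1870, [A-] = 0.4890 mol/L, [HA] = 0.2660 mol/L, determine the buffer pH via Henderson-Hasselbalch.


ratio = [A-] / [HA] = 0.4890 / 0.2660 = 1.8383
log10(ratio) = 0.2644
pH = pKa + log10(ratio) = 4.1870 + 0.2644 = 4.4514


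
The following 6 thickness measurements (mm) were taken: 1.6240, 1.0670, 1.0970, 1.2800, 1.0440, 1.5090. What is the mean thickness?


Formula: Average = sum / n
Substituting: Average = 7.6210 / 6
Result: 1.2702 mm
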